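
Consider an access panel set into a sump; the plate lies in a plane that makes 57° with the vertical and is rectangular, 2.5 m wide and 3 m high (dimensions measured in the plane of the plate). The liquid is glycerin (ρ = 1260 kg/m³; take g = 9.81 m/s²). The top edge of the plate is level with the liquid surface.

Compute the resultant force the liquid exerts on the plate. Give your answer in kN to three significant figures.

γ = ρg = 1260 × 9.81 / 1000 = 12.3606 kN/m³.
The plate makes 57° with the vertical, i.e. θ = 90° − 57° = 33° to the horizontal. Measuring y along the incline from the free-surface line, vertical depth h = y·sinθ with sinθ = 0.544639.
The centroid lies 3/2 = 1.5 m below the top edge, so y_c = 1.5 m and h_c = 1.5 × 0.544639 = 0.816958 m.
A = 2.5 × 3 = 7.5 m².
Resultant F = γ·h_c·A = 12.3606 × 0.816958 × 7.5 = 75.7357 kN.

F ≈ 75.7 kN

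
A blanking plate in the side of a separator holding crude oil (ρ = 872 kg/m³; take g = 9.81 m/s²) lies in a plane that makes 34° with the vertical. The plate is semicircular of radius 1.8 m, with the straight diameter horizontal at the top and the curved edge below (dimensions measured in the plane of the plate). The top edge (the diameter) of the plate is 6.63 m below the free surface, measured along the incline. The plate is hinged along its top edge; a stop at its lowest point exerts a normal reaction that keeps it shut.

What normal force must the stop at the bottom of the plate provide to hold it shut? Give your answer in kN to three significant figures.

P ≈ 118 kN

γ = ρg = 872 × 9.81 / 1000 = 8.55432 kN/m³.
The plate makes 34° with the vertical, i.e. θ = 90° − 34° = 56° to the horizontal. Measuring y along the incline from the free-surface line, vertical depth h = y·sinθ with sinθ = 0.829038.
The centroid of a semicircle lies 4r/(3π) = 0.763944 m from the diameter, here below the top edge, so y_c = 6.63 + 0.763944 = 7.39394 m and h_c = 7.39394 × 0.829038 = 6.12986 m.
A = πr²/2 = π × 1.8²/2 = 5.08938 m².
Resultant F = γ·h_c·A = 8.55432 × 6.12986 × 5.08938 = 266.871 kN.
I_c = (π/8 − 8/(9π))·r⁴ = 0.109757 × 1.8⁴ = 1.15219 m⁴.
Centre of pressure: y_p = y_c + I_c/(y_c·A) = 7.39394 + 1.15219/(7.39394 × 5.08938) = 7.39394 + 0.0306185 = 7.42456 m along the plane.
The resultant acts 0.763944 + 0.0306185 = 0.794562 m (along the plate) below the hinge at the top edge, so the moment about the hinge is M = F × 0.794562 = 266.871 × 0.794562 = 212.046 kN·m.
A normal force at the bottom, 1.8 m from the hinge, must supply this moment: P = 212.046/1.8 = 117.803 kN.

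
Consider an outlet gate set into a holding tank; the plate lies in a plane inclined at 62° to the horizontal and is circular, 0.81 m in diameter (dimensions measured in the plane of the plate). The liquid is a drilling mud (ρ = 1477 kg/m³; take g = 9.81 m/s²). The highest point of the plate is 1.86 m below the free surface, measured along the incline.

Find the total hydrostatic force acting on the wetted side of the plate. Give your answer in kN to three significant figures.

γ = ρg = 1477 × 9.81 / 1000 = 14.48937 kN/m³.
Let θ = 62° be the plate's angle to the horizontal; measure y along the incline from where the plane meets the free surface. Vertical depth h = y·sinθ with sinθ = 0.882948.
The centroid is at the centre, 0.405 m below the top of the plate, so y_c = 1.86 + 0.405 = 2.265 m and h_c = 2.265 × 0.882948 = 1.99988 m.
A = π(0.405)² = 0.5153 m².
Resultant F = γ·h_c·A = 14.48937 × 1.99988 × 0.5153 = 14.9318 kN.

F ≈ 14.9 kN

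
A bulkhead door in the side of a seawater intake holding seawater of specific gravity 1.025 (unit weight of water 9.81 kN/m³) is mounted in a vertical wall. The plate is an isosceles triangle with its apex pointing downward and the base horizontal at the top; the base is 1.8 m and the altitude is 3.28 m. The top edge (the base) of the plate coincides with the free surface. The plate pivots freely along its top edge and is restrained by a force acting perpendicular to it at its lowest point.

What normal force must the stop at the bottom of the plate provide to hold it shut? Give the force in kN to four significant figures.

γ = 1.025 × 9.81 = 10.05525 kN/m³.
With the apex down, the centroid sits h/3 = 3.28/3 = 1.09333 m below the base (the top edge), so the centroid depth is h_c = 1.09333 m.
A = ½ × 1.8 × 3.28 = 2.952 m².
Resultant F = γ·h_c·A = 10.05525 × 1.09333 × 2.952 = 32.4534 kN.
I_c = b·h³/36 = 1.8 × 3.28³/36 = 1.76438 m⁴.
Centre of pressure: y_p = y_c + I_c/(y_c·A) = 1.09333 + 1.76438/(1.09333 × 2.952) = 1.09333 + 0.546669 = 1.64 m along the plane.
The resultant acts 1.09333 + 0.546669 = 1.64 m (along the plate) below the hinge at the top edge, so the moment about the hinge is M = F × 1.64 = 32.4534 × 1.64 = 53.2236 kN·m.
A normal force at the bottom, 3.28 m from the hinge, must supply this moment: P = 53.2236/3.28 = 16.2267 kN.

P ≈ 16.23 kN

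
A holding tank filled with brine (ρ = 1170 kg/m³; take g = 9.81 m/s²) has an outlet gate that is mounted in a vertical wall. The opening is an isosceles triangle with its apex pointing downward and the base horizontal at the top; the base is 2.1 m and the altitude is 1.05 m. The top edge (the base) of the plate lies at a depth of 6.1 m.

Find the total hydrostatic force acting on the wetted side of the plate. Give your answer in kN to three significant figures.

γ = ρg = 1170 × 9.81 / 1000 = 11.4777 kN/m³.
With the apex down, the centroid sits h/3 = 1.05/3 = 0.35 m below the base (the top edge), so the centroid depth is h_c = 6.1 + 0.35 = 6.45 m.
A = ½ × 2.1 × 1.05 = 1.1025 m².
Resultant F = γ·h_c·A = 11.4777 × 6.45 × 1.1025 = 81.6194 kN.

F ≈ 81.6 kN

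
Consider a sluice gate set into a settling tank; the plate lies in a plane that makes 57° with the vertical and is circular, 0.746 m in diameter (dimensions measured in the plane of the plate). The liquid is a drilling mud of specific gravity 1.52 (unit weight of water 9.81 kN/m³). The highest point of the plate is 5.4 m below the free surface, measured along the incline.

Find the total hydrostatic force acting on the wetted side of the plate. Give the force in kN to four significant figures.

γ = 1.52 × 9.81 = 14.9112 kN/m³.
The plate makes 57° with the vertical, i.e. θ = 90° − 57° = 33° to the horizontal. Measuring y along the incline from the free-surface line, vertical depth h = y·sinθ with sinθ = 0.544639.
The centroid is at the centre, 0.373 m below the top of the plate, so y_c = 5.4 + 0.373 = 5.773 m and h_c = 5.773 × 0.544639 = 3.1442 m.
A = π(0.373)² = 0.437087 m².
Resultant F = γ·h_c·A = 14.9112 × 3.1442 × 0.437087 = 20.4923 kN.

F ≈ 20.49 kN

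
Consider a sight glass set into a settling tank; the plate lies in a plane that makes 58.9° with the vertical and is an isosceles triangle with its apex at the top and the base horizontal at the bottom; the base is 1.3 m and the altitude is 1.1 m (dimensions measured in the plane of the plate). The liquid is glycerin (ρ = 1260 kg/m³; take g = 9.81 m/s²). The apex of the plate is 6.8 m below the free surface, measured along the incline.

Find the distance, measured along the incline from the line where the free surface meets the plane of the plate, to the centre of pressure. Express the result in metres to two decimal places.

γ = ρg = 1260 × 9.81 / 1000 = 12.3606 kN/m³.
The plate makes 58.9° with the vertical, i.e. θ = 90° − 58.9° = 31.1° to the horizontal. Measuring y along the incline from the free-surface line, vertical depth h = y·sinθ with sinθ = 0.516533.
With the apex up, the centroid sits 2h/3 = 2 × 1.1/3 = 0.733333 m below the apex, so y_c = 6.8 + 0.733333 = 7.53333 m and h_c = 7.53333 × 0.516533 = 3.89121 m.
A = ½ × 1.3 × 1.1 = 0.715 m².
Resultant F = γ·h_c·A = 12.3606 × 3.89121 × 0.715 = 34.3898 kN.
I_c = b·h³/36 = 1.3 × 1.1³/36 = 0.0480639 m⁴.
Centre of pressure: y_p = y_c + I_c/(y_c·A) = 7.53333 + 0.0480639/(7.53333 × 0.715) = 7.53333 + 0.00892331 = 7.54225 m along the plane.

y_p = 7.54 m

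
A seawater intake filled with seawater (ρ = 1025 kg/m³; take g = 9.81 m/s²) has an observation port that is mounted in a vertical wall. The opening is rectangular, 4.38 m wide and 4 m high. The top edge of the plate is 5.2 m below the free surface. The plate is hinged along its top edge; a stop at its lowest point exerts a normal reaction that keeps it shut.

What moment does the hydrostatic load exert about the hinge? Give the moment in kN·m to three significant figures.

γ = ρg = 1025 × 9.81 / 1000 = 10.05525 kN/m³.
The centroid lies 4/2 = 2 m below the top edge, so the centroid depth is h_c = 5.2 + 2 = 7.2 m.
A = 4.38 × 4 = 17.52 m².
Resultant F = γ·h_c·A = 10.05525 × 7.2 × 17.52 = 1268.41 kN.
I_c = b·h³/12 = 4.38 × 4³/12 = 23.36 m⁴.
Centre of pressure: y_p = y_c + I_c/(y_c·A) = 7.2 + 23.36/(7.2 × 17.52) = 7.2 + 0.185185 = 7.38518 m along the plane.
The resultant acts 2 + 0.185185 = 2.18519 m (along the plate) below the hinge at the top edge, so the moment about the hinge is M = F × 2.18519 = 1268.41 × 2.18519 = 2771.72 kN·m.

M ≈ 2770 kN·m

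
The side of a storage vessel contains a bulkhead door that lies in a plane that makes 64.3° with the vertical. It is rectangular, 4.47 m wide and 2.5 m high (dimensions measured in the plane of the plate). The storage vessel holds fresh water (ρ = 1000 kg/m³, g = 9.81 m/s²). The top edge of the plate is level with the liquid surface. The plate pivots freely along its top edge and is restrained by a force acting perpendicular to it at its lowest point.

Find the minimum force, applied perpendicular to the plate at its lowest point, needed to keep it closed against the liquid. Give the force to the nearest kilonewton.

γ = ρg = 1000 × 9.81 = 9810 N/m³ = 9.81 kN/m³.
The plate makes 64.3° with the vertical, i.e. θ = 90° − 64.3° = 25.7° to the horizontal. Measuring y along the incline from the free-surface line, vertical depth h = y·sinθ with sinθ = 0.433659.
The centroid lies 2.5/2 = 1.25 m below the top edge, so y_c = 1.25 m and h_c = 1.25 × 0.433659 = 0.542074 m.
A = 4.47 × 2.5 = 11.175 m².
Resultant F = γ·h_c·A = 9.81 × 0.542074 × 11.175 = 59.4258 kN.
I_c = b·h³/12 = 4.47 × 2.5³/12 = 5.82031 m⁴.
Centre of pressure: y_p = y_c + I_c/(y_c·A) = 1.25 + 5.82031/(1.25 × 11.175) = 1.25 + 0.416666 = 1.66667 m along the plane.
The resultant acts 1.25 + 0.416666 = 1.66667 m (along the plate) below the hinge at the top edge, so the moment about the hinge is M = F × 1.66667 = 59.4258 × 1.66667 = 99.0432 kN·m.
A normal force at the bottom, 2.5 m from the hinge, must supply this moment: P = 99.0432/2.5 = 39.6173 kN.

P ≈ 40 kN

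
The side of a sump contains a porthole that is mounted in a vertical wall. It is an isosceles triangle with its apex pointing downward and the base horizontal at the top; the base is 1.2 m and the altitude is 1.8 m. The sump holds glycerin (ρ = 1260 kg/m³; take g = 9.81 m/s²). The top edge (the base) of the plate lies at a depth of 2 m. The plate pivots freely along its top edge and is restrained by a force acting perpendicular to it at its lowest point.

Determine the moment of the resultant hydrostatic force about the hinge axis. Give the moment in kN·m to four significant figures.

M ≈ 23.23 kN·m

γ = ρg = 1260 × 9.81 / 1000 = 12.3606 kN/m³.
With the apex down, the centroid sits h/3 = 1.8/3 = 0.6 m below the base (the top edge), so the centroid depth is h_c = 2 + 0.6 = 2.6 m.
A = ½ × 1.2 × 1.8 = 1.08 m².
Resultant F = γ·h_c·A = 12.3606 × 2.6 × 1.08 = 34.7086 kN.
I_c = b·h³/36 = 1.2 × 1.8³/36 = 0.1944 m⁴.
Centre of pressure: y_p = y_c + I_c/(y_c·A) = 2.6 + 0.1944/(2.6 × 1.08) = 2.6 + 0.0692308 = 2.66923 m along the plane.
The resultant acts 0.6 + 0.0692308 = 0.669231 m (along the plate) below the hinge at the top edge, so the moment about the hinge is M = F × 0.669231 = 34.7086 × 0.669231 = 23.2281 kN·m.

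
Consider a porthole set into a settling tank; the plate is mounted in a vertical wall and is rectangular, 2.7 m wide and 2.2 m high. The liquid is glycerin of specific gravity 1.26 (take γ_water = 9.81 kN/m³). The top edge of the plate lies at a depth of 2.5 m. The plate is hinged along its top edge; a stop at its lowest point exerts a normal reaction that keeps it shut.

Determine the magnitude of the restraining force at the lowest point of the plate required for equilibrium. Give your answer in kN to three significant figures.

γ = 1.26 × 9.81 = 12.3606 kN/m³.
The centroid lies 2.2/2 = 1.1 m below the top edge, so the centroid depth is h_c = 2.5 + 1.1 = 3.6 m.
A = 2.7 × 2.2 = 5.94 m².
Resultant F = γ·h_c·A = 12.3606 × 3.6 × 5.94 = 264.319 kN.
I_c = b·h³/12 = 2.7 × 2.2³/12 = 2.3958 m⁴.
Centre of pressure: y_p = y_c + I_c/(y_c·A) = 3.6 + 2.3958/(3.6 × 5.94) = 3.6 + 0.112037 = 3.71204 m along the plane.
The resultant acts 1.1 + 0.112037 = 1.21204 m (along the plate) below the hinge at the top edge, so the moment about the hinge is M = F × 1.21204 = 264.319 × 1.21204 = 320.365 kN·m.
A normal force at the bottom, 2.2 m from the hinge, must supply this moment: P = 320.365/2.2 = 145.62 kN.

P ≈ 146 kN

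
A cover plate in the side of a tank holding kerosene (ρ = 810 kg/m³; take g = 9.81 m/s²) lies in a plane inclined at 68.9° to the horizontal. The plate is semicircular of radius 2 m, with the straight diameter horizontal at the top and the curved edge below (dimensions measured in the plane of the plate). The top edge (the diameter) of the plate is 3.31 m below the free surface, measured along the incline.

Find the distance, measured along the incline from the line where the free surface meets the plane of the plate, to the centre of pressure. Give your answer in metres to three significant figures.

y_p = 4.23 m

γ = ρg = 810 × 9.81 / 1000 = 7.9461 kN/m³.
Let θ = 68.9° be the plate's angle to the horizontal; measure y along the incline from where the plane meets the free surface. Vertical depth h = y·sinθ with sinθ = 0.932954.
The centroid of a semicircle lies 4r/(3π) = 0.848826 m from the diameter, here below the top edge, so y_c = 3.31 + 0.848826 = 4.15883 m and h_c = 4.15883 × 0.932954 = 3.88 m.
A = πr²/2 = π × 2²/2 = 6.28319 m².
Resultant F = γ·h_c·A = 7.9461 × 3.88 × 6.28319 = 193.716 kN.
I_c = (π/8 − 8/(9π))·r⁴ = 0.109757 × 2⁴ = 1.75611 m⁴.
Centre of pressure: y_p = y_c + I_c/(y_c·A) = 4.15883 + 1.75611/(4.15883 × 6.28319) = 4.15883 + 0.0672048 = 4.22603 m along the plane.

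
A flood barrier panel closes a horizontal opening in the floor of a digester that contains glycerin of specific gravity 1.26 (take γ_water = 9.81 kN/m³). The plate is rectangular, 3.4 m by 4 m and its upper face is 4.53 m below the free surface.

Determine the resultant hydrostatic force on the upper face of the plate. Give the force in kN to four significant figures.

F ≈ 761.5 kN

γ = 1.26 × 9.81 = 12.3606 kN/m³.
The plate is horizontal, so pressure is uniform at p = γ·h = 12.3606 × 4.53 = 55.9935 kN/m².
A = 3.4 × 4 = 13.6 m².
F = p·A = 55.9935 × 13.6 = 761.512 kN.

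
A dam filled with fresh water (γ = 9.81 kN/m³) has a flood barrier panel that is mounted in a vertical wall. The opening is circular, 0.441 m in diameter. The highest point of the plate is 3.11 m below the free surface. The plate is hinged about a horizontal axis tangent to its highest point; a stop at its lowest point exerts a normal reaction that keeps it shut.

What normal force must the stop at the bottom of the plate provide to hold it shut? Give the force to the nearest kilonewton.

P ≈ 3 kN

γ = 9.81 kN/m³.
The centroid is at the centre, 0.2205 m below the top of the plate, so the centroid depth is h_c = 3.11 + 0.2205 = 3.3305 m.
A = π(0.2205)² = 0.152745 m².
Resultant F = γ·h_c·A = 9.81 × 3.3305 × 0.152745 = 4.99052 kN.
I_c = πr⁴/4 = π × 0.2205⁴/4 = 0.00185663 m⁴.
Centre of pressure: y_p = y_c + I_c/(y_c·A) = 3.3305 + 0.00185663/(3.3305 × 0.152745) = 3.3305 + 0.00364963 = 3.33415 m along the plane.
The resultant acts 0.2205 + 0.00364963 = 0.22415 m (along the plate) below the hinge at the top edge, so the moment about the hinge is M = F × 0.22415 = 4.99052 × 0.22415 = 1.11863 kN·m.
A normal force at the bottom, 0.441 m from the hinge, must supply this moment: P = 1.11863/0.441 = 2.53658 kN.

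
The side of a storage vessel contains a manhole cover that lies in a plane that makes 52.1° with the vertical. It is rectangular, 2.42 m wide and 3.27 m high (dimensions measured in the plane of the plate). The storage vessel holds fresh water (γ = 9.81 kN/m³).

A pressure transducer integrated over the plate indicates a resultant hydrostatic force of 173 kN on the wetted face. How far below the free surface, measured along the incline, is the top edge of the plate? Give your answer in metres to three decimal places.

y_top ≈ 1.993 m

γ = 9.81 kN/m³.
A = 2.42 × 3.27 = 7.9134 m².
From F = γ·h_c·A, the centroid depth is h_c = 173/(9.81 × 7.9134) = 2.22851 m.
The plate makes 52.1° with the vertical, i.e. θ = 90° − 52.1° = 37.9° to the horizontal. Measuring y along the incline from the free-surface line, vertical depth h = y·sinθ with sinθ = 0.614285.
Along the incline, y_c = h_c/sinθ = 2.22851/0.614285 = 3.62781 m.
The centroid lies 3.27/2 = 1.635 m below the top edge, so the top edge sits at y_top = 3.62781 − 1.635 = 1.99281 m along the incline.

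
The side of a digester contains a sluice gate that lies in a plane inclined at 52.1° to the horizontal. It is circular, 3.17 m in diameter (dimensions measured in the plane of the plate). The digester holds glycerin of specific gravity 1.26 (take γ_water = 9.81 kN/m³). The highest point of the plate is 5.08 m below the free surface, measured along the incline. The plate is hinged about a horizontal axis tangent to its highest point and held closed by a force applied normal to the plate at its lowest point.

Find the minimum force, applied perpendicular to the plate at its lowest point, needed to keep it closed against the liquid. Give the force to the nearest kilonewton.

P ≈ 272 kN

γ = 1.26 × 9.81 = 12.3606 kN/m³.
Let θ = 52.1° be the plate's angle to the horizontal; measure y along the incline from where the plane meets the free surface. Vertical depth h = y·sinθ with sinθ = 0.789084.
The centroid is at the centre, 1.585 m below the top of the plate, so y_c = 5.08 + 1.585 = 6.665 m and h_c = 6.665 × 0.789084 = 5.25924 m.
A = π(1.585)² = 7.89239 m².
Resultant F = γ·h_c·A = 12.3606 × 5.25924 × 7.89239 = 513.063 kN.
I_c = πr⁴/4 = π × 1.585⁴/4 = 4.95686 m⁴.
Centre of pressure: y_p = y_c + I_c/(y_c·A) = 6.665 + 4.95686/(6.665 × 7.89239) = 6.665 + 0.0942319 = 6.75923 m along the plane.
The resultant acts 1.585 + 0.0942319 = 1.67923 m (along the plate) below the hinge at the top edge, so the moment about the hinge is M = F × 1.67923 = 513.063 × 1.67923 = 861.551 kN·m.
A normal force at the bottom, 3.17 m from the hinge, must supply this moment: P = 861.551/3.17 = 271.783 kN.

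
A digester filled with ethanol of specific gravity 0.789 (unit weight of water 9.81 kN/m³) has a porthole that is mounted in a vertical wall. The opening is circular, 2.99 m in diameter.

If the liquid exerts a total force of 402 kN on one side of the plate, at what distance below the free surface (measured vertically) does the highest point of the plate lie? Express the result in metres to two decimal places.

d_top ≈ 5.90 m

γ = 0.789 × 9.81 = 7.74009 kN/m³.
A = π(1.495)² = 7.02154 m².
From F = γ·h_c·A, the centroid depth is h_c = 402/(7.74009 × 7.02154) = 7.39686 m.
The centroid is at the centre, 1.495 m below the top of the plate, so the highest point sits at h_top = 7.39686 − 1.495 = 5.90186 m below the surface.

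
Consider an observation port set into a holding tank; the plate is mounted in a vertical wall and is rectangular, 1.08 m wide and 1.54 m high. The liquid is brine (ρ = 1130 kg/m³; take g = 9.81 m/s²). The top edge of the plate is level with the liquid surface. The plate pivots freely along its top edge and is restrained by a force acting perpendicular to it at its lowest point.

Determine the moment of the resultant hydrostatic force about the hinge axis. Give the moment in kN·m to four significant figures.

M ≈ 14.58 kN·m

γ = ρg = 1130 × 9.81 / 1000 = 11.0853 kN/m³.
The centroid lies 1.54/2 = 0.77 m below the top edge, so the centroid depth is h_c = 0.77 m.
A = 1.08 × 1.54 = 1.6632 m².
Resultant F = γ·h_c·A = 11.0853 × 0.77 × 1.6632 = 14.1965 kN.
I_c = b·h³/12 = 1.08 × 1.54³/12 = 0.328704 m⁴.
Centre of pressure: y_p = y_c + I_c/(y_c·A) = 0.77 + 0.328704/(0.77 × 1.6632) = 0.77 + 0.256667 = 1.02667 m along the plane.
The resultant acts 0.77 + 0.256667 = 1.02667 m (along the plate) below the hinge at the top edge, so the moment about the hinge is M = F × 1.02667 = 14.1965 × 1.02667 = 14.5751 kN·m.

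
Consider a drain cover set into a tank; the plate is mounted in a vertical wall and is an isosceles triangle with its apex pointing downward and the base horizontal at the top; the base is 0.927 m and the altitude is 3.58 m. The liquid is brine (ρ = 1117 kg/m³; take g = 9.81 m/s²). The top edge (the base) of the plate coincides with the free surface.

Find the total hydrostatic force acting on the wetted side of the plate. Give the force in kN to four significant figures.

F ≈ 21.70 kN

γ = ρg = 1117 × 9.81 / 1000 = 10.95777 kN/m³.
With the apex down, the centroid sits h/3 = 3.58/3 = 1.19333 m below the base (the top edge), so the centroid depth is h_c = 1.19333 m.
A = ½ × 0.927 × 3.58 = 1.65933 m².
Resultant F = γ·h_c·A = 10.95777 × 1.19333 × 1.65933 = 21.6978 kN.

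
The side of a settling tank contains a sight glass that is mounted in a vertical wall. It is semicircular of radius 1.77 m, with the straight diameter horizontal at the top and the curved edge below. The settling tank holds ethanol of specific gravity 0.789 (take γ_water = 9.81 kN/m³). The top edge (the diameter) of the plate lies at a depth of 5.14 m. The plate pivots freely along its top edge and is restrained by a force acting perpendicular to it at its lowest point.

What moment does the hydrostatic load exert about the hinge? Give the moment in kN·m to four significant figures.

M ≈ 176.9 kN·m

γ = 0.789 × 9.81 = 7.74009 kN/m³.
The centroid of a semicircle lies 4r/(3π) = 0.751211 m from the diameter, here below the top edge, so the centroid depth is h_c = 5.14 + 0.751211 = 5.89121 m.
A = πr²/2 = π × 1.77²/2 = 4.92115 m².
Resultant F = γ·h_c·A = 7.74009 × 5.89121 × 4.92115 = 224.397 kN.
I_c = (π/8 − 8/(9π))·r⁴ = 0.109757 × 1.77⁴ = 1.07727 m⁴.
Centre of pressure: y_p = y_c + I_c/(y_c·A) = 5.89121 + 1.07727/(5.89121 × 4.92115) = 5.89121 + 0.0371581 = 5.92837 m along the plane.
The resultant acts 0.751211 + 0.0371581 = 0.788369 m (along the plate) below the hinge at the top edge, so the moment about the hinge is M = F × 0.788369 = 224.397 × 0.788369 = 176.908 kN·m.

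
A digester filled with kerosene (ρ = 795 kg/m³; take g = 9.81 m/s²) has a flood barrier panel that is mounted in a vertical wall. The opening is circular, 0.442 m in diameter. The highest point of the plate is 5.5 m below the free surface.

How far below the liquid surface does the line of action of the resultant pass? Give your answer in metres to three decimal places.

h_p = 5.723 m

γ = ρg = 795 × 9.81 / 1000 = 7.79895 kN/m³.
The centroid is at the centre, 0.221 m below the top of the plate, so the centroid depth is h_c = 5.5 + 0.221 = 5.721 m.
A = π(0.221)² = 0.153439 m².
Resultant F = γ·h_c·A = 7.79895 × 5.721 × 0.153439 = 6.84611 kN.
I_c = πr⁴/4 = π × 0.221⁴/4 = 0.00187352 m⁴.
Centre of pressure: y_p = y_c + I_c/(y_c·A) = 5.721 + 0.00187352/(5.721 × 0.153439) = 5.721 + 0.00213428 = 5.72313 m along the plane.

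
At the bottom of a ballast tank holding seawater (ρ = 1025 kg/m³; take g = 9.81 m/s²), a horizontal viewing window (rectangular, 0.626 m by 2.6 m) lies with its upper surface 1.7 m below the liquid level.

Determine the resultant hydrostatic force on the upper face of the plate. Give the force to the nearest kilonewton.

F ≈ 28 kN

γ = ρg = 1025 × 9.81 / 1000 = 10.05525 kN/m³.
The plate is horizontal, so pressure is uniform at p = γ·h = 10.05525 × 1.7 = 17.0939 kN/m².
A = 0.626 × 2.6 = 1.6276 m².
F = p·A = 17.0939 × 1.6276 = 27.822 kN.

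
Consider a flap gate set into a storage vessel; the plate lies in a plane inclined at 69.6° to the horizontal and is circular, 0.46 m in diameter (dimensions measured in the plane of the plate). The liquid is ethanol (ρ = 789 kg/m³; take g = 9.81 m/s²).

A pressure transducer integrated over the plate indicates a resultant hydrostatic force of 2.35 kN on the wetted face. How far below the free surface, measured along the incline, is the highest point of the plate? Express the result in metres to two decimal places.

γ = ρg = 789 × 9.81 / 1000 = 7.74009 kN/m³.
A = π(0.23)² = 0.16619 m².
From F = γ·h_c·A, the centroid depth is h_c = 2.35/(7.74009 × 0.16619) = 1.82691 m.
Let θ = 69.6° be the plate's angle to the horizontal; measure y along the incline from where the plane meets the free surface. Vertical depth h = y·sinθ with sinθ = 0.937282.
Along the incline, y_c = h_c/sinθ = 1.82691/0.937282 = 1.94916 m.
The centroid is at the centre, 0.23 m below the top of the plate, so the highest point sits at y_top = 1.94916 − 0.23 = 1.71916 m along the incline.

y_top ≈ 1.72 m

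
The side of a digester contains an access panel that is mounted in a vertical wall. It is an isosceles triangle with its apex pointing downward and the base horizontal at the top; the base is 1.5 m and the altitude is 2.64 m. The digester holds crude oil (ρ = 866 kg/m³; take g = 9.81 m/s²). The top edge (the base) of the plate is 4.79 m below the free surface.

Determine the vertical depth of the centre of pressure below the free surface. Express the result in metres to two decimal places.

h_p = 5.74 m

γ = ρg = 866 × 9.81 / 1000 = 8.49546 kN/m³.
With the apex down, the centroid sits h/3 = 2.64/3 = 0.88 m below the base (the top edge), so the centroid depth is h_c = 4.79 + 0.88 = 5.67 m.
A = ½ × 1.5 × 2.64 = 1.98 m².
Resultant F = γ·h_c·A = 8.49546 × 5.67 × 1.98 = 95.3751 kN.
I_c = b·h³/36 = 1.5 × 2.64³/36 = 0.766656 m⁴.
Centre of pressure: y_p = y_c + I_c/(y_c·A) = 5.67 + 0.766656/(5.67 × 1.98) = 5.67 + 0.0682892 = 5.73829 m along the plane.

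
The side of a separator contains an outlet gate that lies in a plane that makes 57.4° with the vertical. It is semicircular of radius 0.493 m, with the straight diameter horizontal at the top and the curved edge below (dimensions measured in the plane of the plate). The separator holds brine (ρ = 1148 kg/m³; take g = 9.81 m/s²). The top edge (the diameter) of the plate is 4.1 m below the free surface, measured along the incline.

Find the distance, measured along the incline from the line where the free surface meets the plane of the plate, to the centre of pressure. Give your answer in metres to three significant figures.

γ = ρg = 1148 × 9.81 / 1000 = 11.26188 kN/m³.
The plate makes 57.4° with the vertical, i.e. θ = 90° − 57.4° = 32.6° to the horizontal. Measuring y along the incline from the free-surface line, vertical depth h = y·sinθ with sinθ = 0.538771.
The centroid of a semicircle lies 4r/(3π) = 0.209236 m from the diameter, here below the top edge, so y_c = 4.1 + 0.209236 = 4.30924 m and h_c = 4.30924 × 0.538771 = 2.32169 m.
A = πr²/2 = π × 0.493²/2 = 0.38178 m².
Resultant F = γ·h_c·A = 11.26188 × 2.32169 × 0.38178 = 9.98225 kN.
I_c = (π/8 − 8/(9π))·r⁴ = 0.109757 × 0.493⁴ = 0.00648366 m⁴.
Centre of pressure: y_p = y_c + I_c/(y_c·A) = 4.30924 + 0.00648366/(4.30924 × 0.38178) = 4.30924 + 0.003941 = 4.31318 m along the plane.

y_p = 4.31 m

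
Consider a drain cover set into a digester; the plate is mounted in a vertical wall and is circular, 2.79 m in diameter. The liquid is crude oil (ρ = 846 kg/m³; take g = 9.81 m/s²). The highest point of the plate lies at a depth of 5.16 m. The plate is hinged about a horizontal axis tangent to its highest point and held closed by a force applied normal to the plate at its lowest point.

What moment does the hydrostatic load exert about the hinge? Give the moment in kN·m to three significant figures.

γ = ρg = 846 × 9.81 / 1000 = 8.29926 kN/m³.
The centroid is at the centre, 1.395 m below the top of the plate, so the centroid depth is h_c = 5.16 + 1.395 = 6.555 m.
A = π(1.395)² = 6.11362 m².
Resultant F = γ·h_c·A = 8.29926 × 6.555 × 6.11362 = 332.591 kN.
I_c = πr⁴/4 = π × 1.395⁴/4 = 2.97431 m⁴.
Centre of pressure: y_p = y_c + I_c/(y_c·A) = 6.555 + 2.97431/(6.555 × 6.11362) = 6.555 + 0.074219 = 6.62922 m along the plane.
The resultant acts 1.395 + 0.074219 = 1.46922 m (along the plate) below the hinge at the top edge, so the moment about the hinge is M = F × 1.46922 = 332.591 × 1.46922 = 488.649 kN·m.

M ≈ 489 kN·m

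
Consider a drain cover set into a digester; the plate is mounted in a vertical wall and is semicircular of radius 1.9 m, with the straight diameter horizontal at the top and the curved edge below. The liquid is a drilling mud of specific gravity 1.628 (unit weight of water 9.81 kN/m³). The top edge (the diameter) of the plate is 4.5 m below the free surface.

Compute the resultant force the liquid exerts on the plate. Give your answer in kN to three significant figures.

γ = 1.628 × 9.81 = 15.97068 kN/m³.
The centroid of a semicircle lies 4r/(3π) = 0.806385 m from the diameter, here below the top edge, so the centroid depth is h_c = 4.5 + 0.806385 = 5.30638 m.
A = πr²/2 = π × 1.9²/2 = 5.67057 m².
Resultant F = γ·h_c·A = 15.97068 × 5.30638 × 5.67057 = 480.561 kN.

F ≈ 481 kN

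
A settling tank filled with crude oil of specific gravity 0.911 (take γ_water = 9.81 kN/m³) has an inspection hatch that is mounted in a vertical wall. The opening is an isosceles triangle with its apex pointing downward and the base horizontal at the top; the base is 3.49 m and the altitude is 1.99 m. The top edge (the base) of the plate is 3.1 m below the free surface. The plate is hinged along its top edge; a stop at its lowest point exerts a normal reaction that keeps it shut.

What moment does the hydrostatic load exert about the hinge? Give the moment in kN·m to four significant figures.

γ = 0.911 × 9.81 = 8.93691 kN/m³.
With the apex down, the centroid sits h/3 = 1.99/3 = 0.663333 m below the base (the top edge), so the centroid depth is h_c = 3.1 + 0.663333 = 3.76333 m.
A = ½ × 3.49 × 1.99 = 3.47255 m².
Resultant F = γ·h_c·A = 8.93691 × 3.76333 × 3.47255 = 116.791 kN.
I_c = b·h³/36 = 3.49 × 1.99³/36 = 0.76398 m⁴.
Centre of pressure: y_p = y_c + I_c/(y_c·A) = 3.76333 + 0.76398/(3.76333 × 3.47255) = 3.76333 + 0.0584603 = 3.82179 m along the plane.
The resultant acts 0.663333 + 0.0584603 = 0.721793 m (along the plate) below the hinge at the top edge, so the moment about the hinge is M = F × 0.721793 = 116.791 × 0.721793 = 84.2989 kN·m.

M ≈ 84.30 kN·m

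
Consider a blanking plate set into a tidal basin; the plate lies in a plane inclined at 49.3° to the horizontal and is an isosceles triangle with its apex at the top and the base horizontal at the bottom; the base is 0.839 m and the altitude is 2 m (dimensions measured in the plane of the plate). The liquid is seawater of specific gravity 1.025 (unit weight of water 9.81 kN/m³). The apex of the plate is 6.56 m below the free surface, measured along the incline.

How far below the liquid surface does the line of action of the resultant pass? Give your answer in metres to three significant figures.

h_p = 6.01 m

γ = 1.025 × 9.81 = 10.05525 kN/m³.
Let θ = 49.3° be the plate's angle to the horizontal; measure y along the incline from where the plane meets the free surface. Vertical depth h = y·sinθ with sinθ = 0.758134.
With the apex up, the centroid sits 2h/3 = 2 × 2/3 = 1.33333 m below the apex, so y_c = 6.56 + 1.33333 = 7.89333 m and h_c = 7.89333 × 0.758134 = 5.9842 m.
A = ½ × 0.839 × 2 = 0.839 m².
Resultant F = γ·h_c·A = 10.05525 × 5.9842 × 0.839 = 50.4848 kN.
I_c = b·h³/36 = 0.839 × 2³/36 = 0.186444 m⁴.
Centre of pressure: y_p = y_c + I_c/(y_c·A) = 7.89333 + 0.186444/(7.89333 × 0.839) = 7.89333 + 0.0281531 = 7.92148 m along the plane.
Vertically, h_p = y_p·sinθ = 7.92148 × 0.758134 = 6.00554 m.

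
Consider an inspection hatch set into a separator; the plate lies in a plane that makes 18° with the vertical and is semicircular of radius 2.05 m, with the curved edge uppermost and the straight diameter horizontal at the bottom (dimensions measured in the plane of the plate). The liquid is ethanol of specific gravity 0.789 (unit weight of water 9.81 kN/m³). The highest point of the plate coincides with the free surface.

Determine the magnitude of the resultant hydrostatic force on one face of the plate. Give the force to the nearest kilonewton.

γ = 0.789 × 9.81 = 7.74009 kN/m³.
The plate makes 18° with the vertical, i.e. θ = 90° − 18° = 72° to the horizontal. Measuring y along the incline from the free-surface line, vertical depth h = y·sinθ with sinθ = 0.951057.
The centroid lies 4r/(3π) = 0.870047 m above the diameter, so r − 4r/(3π) = 2.05 − 0.870047 = 1.17995 m below the topmost point, so y_c = 1.17995 m and h_c = 1.17995 × 0.951057 = 1.1222 m.
A = πr²/2 = π × 2.05²/2 = 6.60127 m².
Resultant F = γ·h_c·A = 7.74009 × 1.1222 × 6.60127 = 57.3382 kN.

F ≈ 57 kN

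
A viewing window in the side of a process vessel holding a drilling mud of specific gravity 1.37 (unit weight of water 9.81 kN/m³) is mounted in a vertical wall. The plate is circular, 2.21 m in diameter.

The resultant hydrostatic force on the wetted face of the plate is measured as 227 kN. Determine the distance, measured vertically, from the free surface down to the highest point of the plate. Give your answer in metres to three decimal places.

γ = 1.37 × 9.81 = 13.4397 kN/m³.
A = π(1.105)² = 3.83596 m².
From F = γ·h_c·A, the centroid depth is h_c = 227/(13.4397 × 3.83596) = 4.40314 m.
The centroid is at the centre, 1.105 m below the top of the plate, so the highest point sits at h_top = 4.40314 − 1.105 = 3.29814 m below the surface.

d_top ≈ 3.298 m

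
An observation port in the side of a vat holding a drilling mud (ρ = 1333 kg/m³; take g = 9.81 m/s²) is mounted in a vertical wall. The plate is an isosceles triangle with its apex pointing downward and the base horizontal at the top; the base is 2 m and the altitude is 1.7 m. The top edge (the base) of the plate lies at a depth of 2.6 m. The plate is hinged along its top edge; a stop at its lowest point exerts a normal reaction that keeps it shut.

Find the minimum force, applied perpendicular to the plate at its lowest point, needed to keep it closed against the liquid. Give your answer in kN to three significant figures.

γ = ρg = 1333 × 9.81 / 1000 = 13.07673 kN/m³.
With the apex down, the centroid sits h/3 = 1.7/3 = 0.566667 m below the base (the top edge), so the centroid depth is h_c = 2.6 + 0.566667 = 3.16667 m.
A = ½ × 2 × 1.7 = 1.7 m².
Resultant F = γ·h_c·A = 13.07673 × 3.16667 × 1.7 = 70.3965 kN.
I_c = b·h³/36 = 2 × 1.7³/36 = 0.272944 m⁴.
Centre of pressure: y_p = y_c + I_c/(y_c·A) = 3.16667 + 0.272944/(3.16667 × 1.7) = 3.16667 + 0.0507016 = 3.21737 m along the plane.
The resultant acts 0.566667 + 0.0507016 = 0.617369 m (along the plate) below the hinge at the top edge, so the moment about the hinge is M = F × 0.617369 = 70.3965 × 0.617369 = 43.4606 kN·m.
A normal force at the bottom, 1.7 m from the hinge, must supply this moment: P = 43.4606/1.7 = 25.5651 kN.

P ≈ 25.6 kN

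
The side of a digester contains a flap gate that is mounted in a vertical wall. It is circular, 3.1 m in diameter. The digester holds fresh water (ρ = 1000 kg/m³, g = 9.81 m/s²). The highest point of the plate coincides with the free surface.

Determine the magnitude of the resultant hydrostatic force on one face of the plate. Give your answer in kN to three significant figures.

F ≈ 115 kN

γ = ρg = 1000 × 9.81 = 9810 N/m³ = 9.81 kN/m³.
The centroid is at the centre, 1.55 m below the top of the plate, so the centroid depth is h_c = 1.55 m.
A = π(1.55)² = 7.54768 m².
Resultant F = γ·h_c·A = 9.81 × 1.55 × 7.54768 = 114.766 kN.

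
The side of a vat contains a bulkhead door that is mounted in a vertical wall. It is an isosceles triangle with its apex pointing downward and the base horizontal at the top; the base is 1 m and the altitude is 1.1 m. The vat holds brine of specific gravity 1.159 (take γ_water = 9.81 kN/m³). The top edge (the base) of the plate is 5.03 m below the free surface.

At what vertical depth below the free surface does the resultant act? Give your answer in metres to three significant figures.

h_p = 5.41 m

γ = 1.159 × 9.81 = 11.36979 kN/m³.
With the apex down, the centroid sits h/3 = 1.1/3 = 0.366667 m below the base (the top edge), so the centroid depth is h_c = 5.03 + 0.366667 = 5.39667 m.
A = ½ × 1 × 1.1 = 0.55 m².
Resultant F = γ·h_c·A = 11.36979 × 5.39667 × 0.55 = 33.7475 kN.
I_c = b·h³/36 = 1 × 1.1³/36 = 0.0369722 m⁴.
Centre of pressure: y_p = y_c + I_c/(y_c·A) = 5.39667 + 0.0369722/(5.39667 × 0.55) = 5.39667 + 0.0124562 = 5.40913 m along the plane.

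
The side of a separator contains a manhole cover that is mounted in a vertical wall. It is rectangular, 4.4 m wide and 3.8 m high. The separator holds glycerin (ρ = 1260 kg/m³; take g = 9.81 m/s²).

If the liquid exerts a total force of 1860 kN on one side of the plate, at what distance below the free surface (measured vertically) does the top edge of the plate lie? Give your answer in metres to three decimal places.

d_top ≈ 7.100 m

γ = ρg = 1260 × 9.81 / 1000 = 12.3606 kN/m³.
A = 4.4 × 3.8 = 16.72 m².
From F = γ·h_c·A, the centroid depth is h_c = 1860/(12.3606 × 16.72) = 8.99989 m.
The centroid lies 3.8/2 = 1.9 m below the top edge, so the top edge sits at h_top = 8.99989 − 1.9 = 7.09989 m below the surface.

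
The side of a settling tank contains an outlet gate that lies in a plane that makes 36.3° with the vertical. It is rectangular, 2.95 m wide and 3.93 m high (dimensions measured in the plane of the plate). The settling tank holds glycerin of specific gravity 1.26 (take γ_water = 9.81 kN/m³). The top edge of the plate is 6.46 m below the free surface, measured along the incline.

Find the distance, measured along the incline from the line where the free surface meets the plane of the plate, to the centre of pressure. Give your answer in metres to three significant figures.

γ = 1.26 × 9.81 = 12.3606 kN/m³.
The plate makes 36.3° with the vertical, i.e. θ = 90° − 36.3° = 53.7° to the horizontal. Measuring y along the incline from the free-surface line, vertical depth h = y·sinθ with sinθ = 0.805928.
The centroid lies 3.93/2 = 1.965 m below the top edge, so y_c = 6.46 + 1.965 = 8.425 m and h_c = 8.425 × 0.805928 = 6.78994 m.
A = 2.95 × 3.93 = 11.5935 m².
Resultant F = γ·h_c·A = 12.3606 × 6.78994 × 11.5935 = 973.016 kN.
I_c = b·h³/12 = 2.95 × 3.93³/12 = 14.9217 m⁴.
Centre of pressure: y_p = y_c + I_c/(y_c·A) = 8.425 + 14.9217/(8.425 × 11.5935) = 8.425 + 0.152769 = 8.57777 m along the plane.

y_p = 8.58 m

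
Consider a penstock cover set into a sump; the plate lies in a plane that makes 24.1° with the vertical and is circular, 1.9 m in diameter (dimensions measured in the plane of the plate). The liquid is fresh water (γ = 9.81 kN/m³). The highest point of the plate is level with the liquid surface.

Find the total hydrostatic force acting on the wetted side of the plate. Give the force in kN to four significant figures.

F ≈ 24.12 kN

γ = 9.81 kN/m³.
The plate makes 24.1° with the vertical, i.e. θ = 90° − 24.1° = 65.9° to the horizontal. Measuring y along the incline from the free-surface line, vertical depth h = y·sinθ with sinθ = 0.912834.
The centroid is at the centre, 0.95 m below the top of the plate, so y_c = 0.95 m and h_c = 0.95 × 0.912834 = 0.867192 m.
A = π(0.95)² = 2.83529 m².
Resultant F = γ·h_c·A = 9.81 × 0.867192 × 2.83529 = 24.1202 kN.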